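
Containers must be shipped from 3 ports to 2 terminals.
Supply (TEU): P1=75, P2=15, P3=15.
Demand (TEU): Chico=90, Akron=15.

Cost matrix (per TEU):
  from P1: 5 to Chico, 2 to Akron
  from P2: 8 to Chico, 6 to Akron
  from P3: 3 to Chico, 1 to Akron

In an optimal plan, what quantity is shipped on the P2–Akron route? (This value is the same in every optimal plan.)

0

The minimum-cost plan:
  P1->Chico: 60 × 5 = 300
  P1->Akron: 15 × 2 = 30
  P2->Chico: 15 × 8 = 120
  P3->Chico: 15 × 3 = 45
Total cost = 495.
The route P2→Akron is not used.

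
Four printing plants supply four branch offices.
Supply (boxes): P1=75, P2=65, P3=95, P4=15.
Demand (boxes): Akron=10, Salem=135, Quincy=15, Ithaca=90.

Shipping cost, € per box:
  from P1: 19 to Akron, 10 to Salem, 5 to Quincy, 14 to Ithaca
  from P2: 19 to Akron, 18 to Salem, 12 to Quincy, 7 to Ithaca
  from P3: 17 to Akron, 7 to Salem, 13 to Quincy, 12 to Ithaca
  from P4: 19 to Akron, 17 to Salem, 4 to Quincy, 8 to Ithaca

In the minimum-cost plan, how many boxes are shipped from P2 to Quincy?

Optimal shipments:
  P1->Akron: 10 boxes
  P1->Salem: 40 boxes
  P1->Quincy: 15 boxes
  P1->Ithaca: 10 boxes
  P2->Ithaca: 65 boxes
  P3->Salem: 95 boxes
  P4->Ithaca: 15 boxes
Total cost = €2045.
The route P2→Quincy is not used.

0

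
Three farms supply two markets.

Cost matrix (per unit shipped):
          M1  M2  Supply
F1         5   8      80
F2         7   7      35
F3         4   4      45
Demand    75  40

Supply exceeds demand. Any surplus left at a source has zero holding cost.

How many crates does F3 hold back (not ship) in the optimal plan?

0

An optimal plan:
  F1->M1: 70 × 5 = 350
  F3->M1: 5 × 4 = 20
  F3->M2: 40 × 4 = 160
Total cost = 530.
F3 ships 45 of its 45, leaving 0.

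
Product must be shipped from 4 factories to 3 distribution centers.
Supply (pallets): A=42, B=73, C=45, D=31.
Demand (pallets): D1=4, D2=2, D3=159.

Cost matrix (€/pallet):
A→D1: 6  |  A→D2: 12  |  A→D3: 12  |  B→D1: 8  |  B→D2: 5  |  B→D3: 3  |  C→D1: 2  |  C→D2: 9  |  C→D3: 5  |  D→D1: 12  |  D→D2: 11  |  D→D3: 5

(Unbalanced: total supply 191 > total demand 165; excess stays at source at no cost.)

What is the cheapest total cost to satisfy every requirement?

Optimal allocation:
  A→D1: 4 × €6 = €24
  A→D2: 2 × €12 = €24
  A→D3: 10 × €12 = €120
  B→D3: 73 × €3 = €219
  C→D3: 45 × €5 = €225
  D→D3: 31 × €5 = €155
Total = 24 + 24 + 120 + 219 + 225 + 155 = €767.
(Supply check: A ships 16; B ships 73; C ships 45; D ships 31.)

767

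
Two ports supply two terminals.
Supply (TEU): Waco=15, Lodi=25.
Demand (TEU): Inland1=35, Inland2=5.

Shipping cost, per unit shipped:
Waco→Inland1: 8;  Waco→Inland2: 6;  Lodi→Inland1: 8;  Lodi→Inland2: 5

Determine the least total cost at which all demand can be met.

An optimal shipping plan:
  Waco–Inland1: 15 × 8 = 120
  Lodi–Inland1: 20 × 8 = 160
  Lodi–Inland2: 5 × 5 = 25
Total = 120 + 160 + 25 = 305.

305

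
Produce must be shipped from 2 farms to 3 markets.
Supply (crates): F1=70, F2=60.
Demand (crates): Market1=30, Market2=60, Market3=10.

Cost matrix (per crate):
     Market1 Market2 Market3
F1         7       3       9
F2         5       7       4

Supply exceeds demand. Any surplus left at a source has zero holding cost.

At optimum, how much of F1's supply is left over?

10

An optimal plan:
  F1 to Market2: 60 × 3 = 180
  F2 to Market1: 30 × 5 = 150
  F2 to Market3: 10 × 4 = 40
Total cost = 370.
F1 ships 60 of its 70, leaving 10.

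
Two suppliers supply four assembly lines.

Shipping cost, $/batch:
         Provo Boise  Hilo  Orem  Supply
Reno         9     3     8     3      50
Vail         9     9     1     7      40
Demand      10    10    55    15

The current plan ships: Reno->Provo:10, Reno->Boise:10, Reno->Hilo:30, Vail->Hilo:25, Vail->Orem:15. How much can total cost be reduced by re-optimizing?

165

Current plan cost = 10·9 + 10·3 + 30·8 + 25·1 + 15·7 = $490.
Optimal plan:
  Reno–Provo: 10 × $9 = $90
  Reno–Boise: 10 × $3 = $30
  Reno–Hilo: 15 × $8 = $120
  Reno–Orem: 15 × $3 = $45
  Vail–Hilo: 40 × $1 = $40
Optimal cost = $325.
Saving = 490 − 325 = $165.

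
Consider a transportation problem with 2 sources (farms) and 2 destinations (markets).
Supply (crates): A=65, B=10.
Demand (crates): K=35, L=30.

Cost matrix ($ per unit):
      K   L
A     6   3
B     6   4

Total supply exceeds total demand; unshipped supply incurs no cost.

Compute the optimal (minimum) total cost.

An optimal shipping plan:
  A to K: 25 crates
  A to L: 30 crates
  B to K: 10 crates
Total cost = $300.

300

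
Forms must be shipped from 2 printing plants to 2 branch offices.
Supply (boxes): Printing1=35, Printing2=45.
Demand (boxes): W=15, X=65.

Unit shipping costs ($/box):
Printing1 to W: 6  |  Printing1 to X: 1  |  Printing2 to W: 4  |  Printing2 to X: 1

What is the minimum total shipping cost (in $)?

A cheapest plan:
  Printing1→X: 35 × $1 = $35
  Printing2→W: 15 × $4 = $60
  Printing2→X: 30 × $1 = $30
Total = 35 + 60 + 30 = $125.
(Supply check: Printing1 ships 35; Printing2 ships 45.)

125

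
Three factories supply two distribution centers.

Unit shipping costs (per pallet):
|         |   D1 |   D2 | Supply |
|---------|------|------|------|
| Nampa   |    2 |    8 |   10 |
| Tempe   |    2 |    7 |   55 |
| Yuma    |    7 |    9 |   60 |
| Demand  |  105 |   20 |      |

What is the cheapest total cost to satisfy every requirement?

590

Optimal allocation:
  Nampa–D1: 10 pallets
  Tempe–D1: 55 pallets
  Yuma–D1: 40 pallets
  Yuma–D2: 20 pallets
Total cost = 590.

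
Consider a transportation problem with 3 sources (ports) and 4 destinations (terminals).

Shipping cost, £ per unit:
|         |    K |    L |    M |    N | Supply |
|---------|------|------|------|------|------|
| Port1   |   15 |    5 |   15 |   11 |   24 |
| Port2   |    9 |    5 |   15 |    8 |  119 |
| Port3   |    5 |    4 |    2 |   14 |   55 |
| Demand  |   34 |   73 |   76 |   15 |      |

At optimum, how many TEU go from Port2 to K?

The minimum-cost plan:
  Port1->L: 24 × £5 = £120
  Port2->K: 34 × £9 = £306
  Port2->L: 49 × £5 = £245
  Port2->M: 21 × £15 = £315
  Port2->N: 15 × £8 = £120
  Port3->M: 55 × £2 = £110
Total cost = £1216.
So Port2→K carries 34 TEU.

34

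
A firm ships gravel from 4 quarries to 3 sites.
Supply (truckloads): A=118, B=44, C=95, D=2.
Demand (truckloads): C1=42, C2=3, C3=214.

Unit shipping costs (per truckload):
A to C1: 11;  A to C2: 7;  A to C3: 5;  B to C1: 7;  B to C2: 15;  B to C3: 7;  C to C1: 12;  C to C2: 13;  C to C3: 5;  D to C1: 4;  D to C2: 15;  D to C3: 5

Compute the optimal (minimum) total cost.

1387

A cheapest plan:
  A->C2: 3 × 7 = 21
  A->C3: 115 × 5 = 575
  B->C1: 40 × 7 = 280
  B->C3: 4 × 7 = 28
  C->C3: 95 × 5 = 475
  D->C1: 2 × 4 = 8
Total = 21 + 575 + 280 + 28 + 475 + 8 = 1387.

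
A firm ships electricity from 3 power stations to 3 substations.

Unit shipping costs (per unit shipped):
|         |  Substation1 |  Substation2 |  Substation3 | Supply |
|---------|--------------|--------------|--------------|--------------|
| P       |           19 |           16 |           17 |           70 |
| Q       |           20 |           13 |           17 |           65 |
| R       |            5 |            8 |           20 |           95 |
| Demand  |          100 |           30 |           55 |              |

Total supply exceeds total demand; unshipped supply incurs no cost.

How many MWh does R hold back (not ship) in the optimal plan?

0

An optimal plan:
  P–Substation1: 5 × 19 = 95
  P–Substation3: 20 × 17 = 340
  Q–Substation2: 30 × 13 = 390
  Q–Substation3: 35 × 17 = 595
  R–Substation1: 95 × 5 = 475
Total cost = 1895.
R ships 95 of its 95, leaving 0.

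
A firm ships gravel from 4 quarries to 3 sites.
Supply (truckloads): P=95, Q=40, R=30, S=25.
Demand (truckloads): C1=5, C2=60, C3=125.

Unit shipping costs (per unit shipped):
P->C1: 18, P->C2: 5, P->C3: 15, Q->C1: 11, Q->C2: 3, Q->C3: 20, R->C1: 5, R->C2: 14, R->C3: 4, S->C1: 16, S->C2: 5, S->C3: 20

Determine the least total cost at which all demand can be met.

An optimal shipping plan:
  P→C3: 95 truckloads
  Q→C1: 5 truckloads
  Q→C2: 35 truckloads
  R→C3: 30 truckloads
  S→C2: 25 truckloads
Total cost = 1830.
(Supply check: P ships 95; Q ships 40; R ships 30; S ships 25.)

1830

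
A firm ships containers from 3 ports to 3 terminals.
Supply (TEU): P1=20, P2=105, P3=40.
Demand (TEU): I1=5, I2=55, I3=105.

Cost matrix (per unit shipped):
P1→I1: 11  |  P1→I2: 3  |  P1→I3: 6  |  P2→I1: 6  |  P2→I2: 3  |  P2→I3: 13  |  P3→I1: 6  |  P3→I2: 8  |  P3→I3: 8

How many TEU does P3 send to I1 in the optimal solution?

Solving gives:
  P1→I3: 20 TEU
  P2→I1: 5 TEU
  P2→I2: 55 TEU
  P2→I3: 45 TEU
  P3→I3: 40 TEU
Total cost = 1220.
The route P3→I1 is not used.

0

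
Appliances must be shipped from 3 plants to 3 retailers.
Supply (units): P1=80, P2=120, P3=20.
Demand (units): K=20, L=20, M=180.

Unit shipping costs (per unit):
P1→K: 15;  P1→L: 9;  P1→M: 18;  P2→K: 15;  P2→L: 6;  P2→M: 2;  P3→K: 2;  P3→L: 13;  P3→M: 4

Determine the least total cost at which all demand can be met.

Optimal allocation:
  P1–K: 20 × 15 = 300
  P1–L: 20 × 9 = 180
  P1–M: 40 × 18 = 720
  P2–M: 120 × 2 = 240
  P3–M: 20 × 4 = 80
Total = 300 + 180 + 720 + 240 + 80 = 1520.

1520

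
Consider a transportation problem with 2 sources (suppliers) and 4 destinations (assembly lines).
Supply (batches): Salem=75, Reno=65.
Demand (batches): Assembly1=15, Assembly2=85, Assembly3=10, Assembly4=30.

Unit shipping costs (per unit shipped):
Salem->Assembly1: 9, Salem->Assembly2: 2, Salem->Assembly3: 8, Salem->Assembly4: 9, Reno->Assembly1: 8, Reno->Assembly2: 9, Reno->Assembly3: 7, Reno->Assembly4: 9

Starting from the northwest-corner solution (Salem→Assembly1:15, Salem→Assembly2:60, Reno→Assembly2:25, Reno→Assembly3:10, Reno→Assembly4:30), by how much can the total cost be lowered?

120

Current plan cost = 15·9 + 60·2 + 25·9 + 10·7 + 30·9 = 820.
Optimal plan:
  Salem->Assembly2: 75 batches
  Reno->Assembly1: 15 batches
  Reno->Assembly2: 10 batches
  Reno->Assembly3: 10 batches
  Reno->Assembly4: 30 batches
Optimal cost = 700.
Saving = 820 − 700 = 120.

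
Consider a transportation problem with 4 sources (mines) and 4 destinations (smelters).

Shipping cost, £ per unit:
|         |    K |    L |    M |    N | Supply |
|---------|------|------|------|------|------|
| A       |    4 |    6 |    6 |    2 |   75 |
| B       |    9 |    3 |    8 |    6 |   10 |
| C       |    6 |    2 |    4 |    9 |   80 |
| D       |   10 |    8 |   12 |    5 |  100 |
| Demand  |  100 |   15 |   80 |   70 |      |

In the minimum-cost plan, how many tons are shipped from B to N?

Solving gives:
  A to K: 75 × £4 = £300
  B to L: 10 × £3 = £30
  C to M: 80 × £4 = £320
  D to K: 25 × £10 = £250
  D to L: 5 × £8 = £40
  D to N: 70 × £5 = £350
Total cost = £1290.
The route B→N is not used.

0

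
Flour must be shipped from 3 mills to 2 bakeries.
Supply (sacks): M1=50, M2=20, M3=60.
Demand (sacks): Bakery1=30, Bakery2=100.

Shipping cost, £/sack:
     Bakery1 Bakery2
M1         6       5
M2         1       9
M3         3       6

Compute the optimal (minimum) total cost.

A cheapest plan:
  M1–Bakery2: 50 sacks
  M2–Bakery1: 20 sacks
  M3–Bakery1: 10 sacks
  M3–Bakery2: 50 sacks
Total cost = £600.

600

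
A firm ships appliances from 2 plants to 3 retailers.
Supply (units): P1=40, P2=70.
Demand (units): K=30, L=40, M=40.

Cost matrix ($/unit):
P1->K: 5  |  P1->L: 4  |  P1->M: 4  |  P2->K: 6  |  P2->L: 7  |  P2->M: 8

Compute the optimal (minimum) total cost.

A cheapest plan:
  P1→M: 40 × $4 = $160
  P2→K: 30 × $6 = $180
  P2→L: 40 × $7 = $280
Total = 160 + 180 + 280 = $620.
(Supply check: P1 ships 40; P2 ships 70.)

620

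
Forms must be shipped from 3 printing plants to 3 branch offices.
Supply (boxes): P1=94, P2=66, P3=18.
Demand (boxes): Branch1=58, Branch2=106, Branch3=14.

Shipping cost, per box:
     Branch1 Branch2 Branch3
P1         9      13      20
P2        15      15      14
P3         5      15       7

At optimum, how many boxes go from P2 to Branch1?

Solving gives:
  P1->Branch1: 54 × 9 = 486
  P1->Branch2: 40 × 13 = 520
  P2->Branch2: 66 × 15 = 990
  P3->Branch1: 4 × 5 = 20
  P3->Branch3: 14 × 7 = 98
Total cost = 2114.
The route P2→Branch1 is not used.

0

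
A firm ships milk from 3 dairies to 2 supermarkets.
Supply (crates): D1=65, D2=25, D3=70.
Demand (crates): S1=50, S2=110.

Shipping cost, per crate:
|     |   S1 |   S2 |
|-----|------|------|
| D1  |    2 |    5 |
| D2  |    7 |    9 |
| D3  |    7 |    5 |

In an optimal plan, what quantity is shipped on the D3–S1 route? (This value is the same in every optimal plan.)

Solving gives:
  D1->S1: 50 × 2 = 100
  D1->S2: 15 × 5 = 75
  D2->S2: 25 × 9 = 225
  D3->S2: 70 × 5 = 350
Total cost = 750.
The route D3→S1 is not used.

0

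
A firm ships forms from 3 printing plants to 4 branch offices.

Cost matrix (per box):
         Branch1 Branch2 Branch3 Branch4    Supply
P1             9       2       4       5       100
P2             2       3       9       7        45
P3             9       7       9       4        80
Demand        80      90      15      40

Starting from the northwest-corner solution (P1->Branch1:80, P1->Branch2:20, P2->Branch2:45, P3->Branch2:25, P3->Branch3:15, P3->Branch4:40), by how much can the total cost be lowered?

Current plan cost = 80·9 + 20·2 + 45·3 + 25·7 + 15·9 + 40·4 = 1365.
Optimal plan:
  P1->Branch2: 90 × 2 = 180
  P1->Branch3: 10 × 4 = 40
  P2->Branch1: 45 × 2 = 90
  P3->Branch1: 35 × 9 = 315
  P3->Branch3: 5 × 9 = 45
  P3->Branch4: 40 × 4 = 160
Optimal cost = 830.
Saving = 1365 − 830 = 535.

535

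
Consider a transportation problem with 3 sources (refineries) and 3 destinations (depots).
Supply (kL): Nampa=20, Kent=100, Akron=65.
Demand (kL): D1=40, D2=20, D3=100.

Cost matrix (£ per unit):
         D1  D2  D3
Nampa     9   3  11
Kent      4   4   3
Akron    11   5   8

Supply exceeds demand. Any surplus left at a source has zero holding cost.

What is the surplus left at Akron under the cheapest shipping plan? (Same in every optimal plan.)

25

Minimum-cost shipments:
  Nampa→D2: 20 × £3 = £60
  Kent→D1: 40 × £4 = £160
  Kent→D3: 60 × £3 = £180
  Akron→D3: 40 × £8 = £320
Total cost = £720.
Akron ships 40 of its 65, leaving 25.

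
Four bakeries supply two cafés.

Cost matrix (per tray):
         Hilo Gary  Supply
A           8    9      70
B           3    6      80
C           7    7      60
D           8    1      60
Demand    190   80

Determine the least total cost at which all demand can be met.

An optimal shipping plan:
  A–Hilo: 70 × 8 = 560
  B–Hilo: 80 × 3 = 240
  C–Hilo: 40 × 7 = 280
  C–Gary: 20 × 7 = 140
  D–Gary: 60 × 1 = 60
Total = 560 + 240 + 280 + 140 + 60 = 1280.
(Supply check: A ships 70; B ships 80; C ships 60; D ships 60.)

1280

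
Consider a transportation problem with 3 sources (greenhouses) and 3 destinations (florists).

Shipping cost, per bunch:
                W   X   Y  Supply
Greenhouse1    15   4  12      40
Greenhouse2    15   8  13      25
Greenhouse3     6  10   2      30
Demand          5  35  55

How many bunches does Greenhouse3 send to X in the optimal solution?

0

Solving gives:
  Greenhouse1→X: 35 × 4 = 140
  Greenhouse1→Y: 5 × 12 = 60
  Greenhouse2→W: 5 × 15 = 75
  Greenhouse2→Y: 20 × 13 = 260
  Greenhouse3→Y: 30 × 2 = 60
Total cost = 595.
The route Greenhouse3→X is not used.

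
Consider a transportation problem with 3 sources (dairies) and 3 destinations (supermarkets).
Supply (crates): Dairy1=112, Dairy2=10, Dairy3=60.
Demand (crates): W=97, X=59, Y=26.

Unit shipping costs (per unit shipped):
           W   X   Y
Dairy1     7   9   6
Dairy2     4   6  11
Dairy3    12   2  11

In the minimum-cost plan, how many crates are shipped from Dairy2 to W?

10

Optimal shipments:
  Dairy1 to W: 86 crates
  Dairy1 to Y: 26 crates
  Dairy2 to W: 10 crates
  Dairy3 to W: 1 crates
  Dairy3 to X: 59 crates
Total cost = 928.
So Dairy2→W carries 10 crates.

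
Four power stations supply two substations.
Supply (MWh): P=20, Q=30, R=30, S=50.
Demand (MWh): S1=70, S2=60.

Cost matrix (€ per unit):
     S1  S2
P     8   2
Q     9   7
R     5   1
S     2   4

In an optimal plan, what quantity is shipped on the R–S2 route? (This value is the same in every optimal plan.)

The minimum-cost plan:
  P→S2: 20 × €2 = €40
  Q→S1: 20 × €9 = €180
  Q→S2: 10 × €7 = €70
  R→S2: 30 × €1 = €30
  S→S1: 50 × €2 = €100
Total cost = €420.
So R→S2 carries 30 MWh.

30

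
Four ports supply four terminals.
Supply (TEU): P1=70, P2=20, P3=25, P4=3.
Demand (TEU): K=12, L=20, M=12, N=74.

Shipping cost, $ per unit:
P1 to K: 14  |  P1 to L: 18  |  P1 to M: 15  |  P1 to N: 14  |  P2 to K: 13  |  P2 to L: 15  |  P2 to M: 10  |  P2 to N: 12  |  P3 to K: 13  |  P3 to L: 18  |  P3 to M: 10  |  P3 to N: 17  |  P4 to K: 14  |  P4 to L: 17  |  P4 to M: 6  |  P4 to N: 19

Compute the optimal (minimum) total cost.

Optimal allocation:
  P1 to N: 70 × $14 = $980
  P2 to L: 16 × $15 = $240
  P2 to N: 4 × $12 = $48
  P3 to K: 12 × $13 = $156
  P3 to L: 4 × $18 = $72
  P3 to M: 9 × $10 = $90
  P4 to M: 3 × $6 = $18
Total = 980 + 240 + 48 + 156 + 72 + 90 + 18 = $1604.

1604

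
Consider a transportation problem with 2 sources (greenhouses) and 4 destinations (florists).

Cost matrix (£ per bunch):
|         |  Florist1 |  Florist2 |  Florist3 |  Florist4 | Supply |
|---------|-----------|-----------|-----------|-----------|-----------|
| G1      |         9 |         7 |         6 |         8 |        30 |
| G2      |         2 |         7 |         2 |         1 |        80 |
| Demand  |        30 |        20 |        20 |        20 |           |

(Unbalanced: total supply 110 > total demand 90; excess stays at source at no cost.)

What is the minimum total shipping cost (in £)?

260

Optimal allocation:
  G1->Florist2: 20 × £7 = £140
  G2->Florist1: 30 × £2 = £60
  G2->Florist3: 20 × £2 = £40
  G2->Florist4: 20 × £1 = £20
Total = 140 + 60 + 40 + 20 = £260.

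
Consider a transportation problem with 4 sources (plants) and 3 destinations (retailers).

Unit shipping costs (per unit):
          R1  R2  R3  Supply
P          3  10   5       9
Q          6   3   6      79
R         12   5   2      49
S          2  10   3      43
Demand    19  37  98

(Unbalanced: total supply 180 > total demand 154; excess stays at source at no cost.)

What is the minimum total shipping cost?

Optimal allocation:
  P to R1: 9 × 3 = 27
  Q to R2: 37 × 3 = 111
  Q to R3: 16 × 6 = 96
  R to R3: 49 × 2 = 98
  S to R1: 10 × 2 = 20
  S to R3: 33 × 3 = 99
Total = 27 + 111 + 96 + 98 + 20 + 99 = 451.
(Supply check: P ships 9; Q ships 53; R ships 49; S ships 43.)

451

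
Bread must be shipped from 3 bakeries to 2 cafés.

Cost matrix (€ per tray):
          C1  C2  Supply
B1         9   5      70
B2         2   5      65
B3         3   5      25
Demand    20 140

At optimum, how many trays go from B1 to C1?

Optimal shipments:
  B1–C2: 70 trays
  B2–C1: 20 trays
  B2–C2: 45 trays
  B3–C2: 25 trays
Total cost = €740.
The route B1→C1 is not used.

0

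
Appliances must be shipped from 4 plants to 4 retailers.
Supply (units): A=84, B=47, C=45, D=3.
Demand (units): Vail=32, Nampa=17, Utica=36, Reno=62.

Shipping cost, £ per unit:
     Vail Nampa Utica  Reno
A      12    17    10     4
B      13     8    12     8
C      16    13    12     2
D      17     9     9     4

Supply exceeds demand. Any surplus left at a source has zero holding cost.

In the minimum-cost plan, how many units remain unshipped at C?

0

An optimal plan:
  A→Vail: 32 × £12 = £384
  A→Utica: 33 × £10 = £330
  A→Reno: 17 × £4 = £68
  B→Nampa: 17 × £8 = £136
  C→Reno: 45 × £2 = £90
  D→Utica: 3 × £9 = £27
Total cost = £1035.
C ships 45 of its 45, leaving 0.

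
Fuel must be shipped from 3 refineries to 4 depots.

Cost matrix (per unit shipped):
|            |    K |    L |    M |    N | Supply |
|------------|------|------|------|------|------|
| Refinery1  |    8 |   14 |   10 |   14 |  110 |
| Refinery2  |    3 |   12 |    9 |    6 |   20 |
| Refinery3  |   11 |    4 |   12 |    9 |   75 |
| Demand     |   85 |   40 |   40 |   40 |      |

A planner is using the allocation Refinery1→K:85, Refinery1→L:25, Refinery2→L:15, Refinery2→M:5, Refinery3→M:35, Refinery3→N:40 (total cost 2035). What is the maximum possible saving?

525

Current plan cost = 85·8 + 25·14 + 15·12 + 5·9 + 35·12 + 40·9 = 2035.
Optimal plan:
  Refinery1->K: 70 × 8 = 560
  Refinery1->M: 40 × 10 = 400
  Refinery2->K: 15 × 3 = 45
  Refinery2->N: 5 × 6 = 30
  Refinery3->L: 40 × 4 = 160
  Refinery3->N: 35 × 9 = 315
Optimal cost = 1510.
Saving = 2035 − 1510 = 525.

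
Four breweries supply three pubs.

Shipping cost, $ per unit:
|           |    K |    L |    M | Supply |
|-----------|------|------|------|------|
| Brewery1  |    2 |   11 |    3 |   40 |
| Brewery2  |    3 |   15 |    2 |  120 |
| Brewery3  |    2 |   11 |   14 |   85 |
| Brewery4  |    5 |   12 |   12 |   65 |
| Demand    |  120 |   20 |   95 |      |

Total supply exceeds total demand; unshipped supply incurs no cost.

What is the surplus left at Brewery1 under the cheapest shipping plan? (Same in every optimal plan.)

An optimal plan:
  Brewery1→K: 20 kegs
  Brewery1→L: 20 kegs
  Brewery2→K: 15 kegs
  Brewery2→M: 95 kegs
  Brewery3→K: 85 kegs
Total cost = $665.
Brewery1 ships 40 of its 40, leaving 0.

0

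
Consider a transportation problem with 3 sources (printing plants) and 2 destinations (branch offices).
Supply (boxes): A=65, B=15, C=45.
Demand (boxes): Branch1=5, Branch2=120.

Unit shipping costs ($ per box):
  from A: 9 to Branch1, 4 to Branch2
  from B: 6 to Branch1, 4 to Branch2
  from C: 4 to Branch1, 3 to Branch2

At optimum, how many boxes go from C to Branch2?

40

The minimum-cost plan:
  A->Branch2: 65 × $4 = $260
  B->Branch2: 15 × $4 = $60
  C->Branch1: 5 × $4 = $20
  C->Branch2: 40 × $3 = $120
Total cost = $460.
So C→Branch2 carries 40 boxes.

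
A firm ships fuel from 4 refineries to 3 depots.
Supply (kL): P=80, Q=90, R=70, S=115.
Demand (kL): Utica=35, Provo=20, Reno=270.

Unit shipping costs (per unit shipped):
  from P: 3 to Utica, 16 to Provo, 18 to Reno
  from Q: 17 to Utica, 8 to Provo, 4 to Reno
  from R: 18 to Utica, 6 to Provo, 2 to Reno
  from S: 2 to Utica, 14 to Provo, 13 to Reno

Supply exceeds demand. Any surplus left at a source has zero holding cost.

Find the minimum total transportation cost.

2345

One minimum-cost allocation:
  P->Utica: 35 × 3 = 105
  P->Provo: 15 × 16 = 240
  Q->Reno: 90 × 4 = 360
  R->Reno: 70 × 2 = 140
  S->Provo: 5 × 14 = 70
  S->Reno: 110 × 13 = 1430
Total = 105 + 240 + 360 + 140 + 70 + 1430 = 2345.
(Supply check: P ships 50; Q ships 90; R ships 70; S ships 115.)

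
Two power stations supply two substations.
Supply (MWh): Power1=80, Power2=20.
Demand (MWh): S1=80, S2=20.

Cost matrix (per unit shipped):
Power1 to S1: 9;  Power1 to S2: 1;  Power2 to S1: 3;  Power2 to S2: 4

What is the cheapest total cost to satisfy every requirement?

620

A cheapest plan:
  Power1 to S1: 60 × 9 = 540
  Power1 to S2: 20 × 1 = 20
  Power2 to S1: 20 × 3 = 60
Total = 540 + 20 + 60 = 620.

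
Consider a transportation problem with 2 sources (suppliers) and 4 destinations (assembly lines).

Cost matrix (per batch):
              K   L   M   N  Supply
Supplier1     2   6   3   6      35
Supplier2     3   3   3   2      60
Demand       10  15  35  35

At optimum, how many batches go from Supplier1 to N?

0

The minimum-cost plan:
  Supplier1→K: 10 × 2 = 20
  Supplier1→M: 25 × 3 = 75
  Supplier2→L: 15 × 3 = 45
  Supplier2→M: 10 × 3 = 30
  Supplier2→N: 35 × 2 = 70
Total cost = 240.
The route Supplier1→N is not used.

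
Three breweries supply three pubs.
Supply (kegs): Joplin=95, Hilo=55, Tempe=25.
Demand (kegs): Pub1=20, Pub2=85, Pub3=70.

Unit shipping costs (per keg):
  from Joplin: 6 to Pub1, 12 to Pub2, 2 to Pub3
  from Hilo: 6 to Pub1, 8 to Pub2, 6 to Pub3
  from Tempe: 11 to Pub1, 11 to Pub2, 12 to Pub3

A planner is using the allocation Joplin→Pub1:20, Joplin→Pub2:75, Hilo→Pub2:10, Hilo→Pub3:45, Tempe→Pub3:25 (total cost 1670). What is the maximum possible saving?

635

Current plan cost = 20·6 + 75·12 + 10·8 + 45·6 + 25·12 = 1670.
Optimal plan:
  Joplin->Pub1: 20 kegs
  Joplin->Pub2: 5 kegs
  Joplin->Pub3: 70 kegs
  Hilo->Pub2: 55 kegs
  Tempe->Pub2: 25 kegs
Optimal cost = 1035.
Saving = 1670 − 1035 = 635.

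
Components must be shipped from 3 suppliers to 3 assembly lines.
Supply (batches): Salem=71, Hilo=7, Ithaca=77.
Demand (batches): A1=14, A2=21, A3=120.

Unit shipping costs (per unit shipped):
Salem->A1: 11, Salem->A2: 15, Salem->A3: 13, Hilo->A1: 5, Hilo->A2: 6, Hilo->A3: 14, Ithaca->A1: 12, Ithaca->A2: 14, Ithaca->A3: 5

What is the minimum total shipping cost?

One minimum-cost allocation:
  Salem–A1: 14 × 11 = 154
  Salem–A2: 14 × 15 = 210
  Salem–A3: 43 × 13 = 559
  Hilo–A2: 7 × 6 = 42
  Ithaca–A3: 77 × 5 = 385
Total = 154 + 210 + 559 + 42 + 385 = 1350.
(Supply check: Salem ships 71; Hilo ships 7; Ithaca ships 77.)

1350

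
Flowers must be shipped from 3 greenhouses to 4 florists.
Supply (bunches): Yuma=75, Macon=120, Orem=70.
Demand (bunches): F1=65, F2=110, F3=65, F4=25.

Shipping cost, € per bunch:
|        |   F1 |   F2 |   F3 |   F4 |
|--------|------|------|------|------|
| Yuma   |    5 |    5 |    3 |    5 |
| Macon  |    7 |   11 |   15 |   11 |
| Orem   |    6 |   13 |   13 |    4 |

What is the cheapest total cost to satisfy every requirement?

1855

Optimal allocation:
  Yuma to F2: 10 × €5 = €50
  Yuma to F3: 65 × €3 = €195
  Macon to F1: 20 × €7 = €140
  Macon to F2: 100 × €11 = €1100
  Orem to F1: 45 × €6 = €270
  Orem to F4: 25 × €4 = €100
Total = 50 + 195 + 140 + 1100 + 270 + 100 = €1855.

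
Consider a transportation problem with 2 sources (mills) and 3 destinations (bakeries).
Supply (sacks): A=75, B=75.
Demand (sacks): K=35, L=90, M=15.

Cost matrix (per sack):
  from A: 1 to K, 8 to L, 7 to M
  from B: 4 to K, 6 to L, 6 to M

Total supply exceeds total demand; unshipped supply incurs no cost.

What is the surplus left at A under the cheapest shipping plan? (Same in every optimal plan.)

10

Minimum-cost shipments:
  A->K: 35 × 1 = 35
  A->L: 15 × 8 = 120
  A->M: 15 × 7 = 105
  B->L: 75 × 6 = 450
Total cost = 710.
A ships 65 of its 75, leaving 10.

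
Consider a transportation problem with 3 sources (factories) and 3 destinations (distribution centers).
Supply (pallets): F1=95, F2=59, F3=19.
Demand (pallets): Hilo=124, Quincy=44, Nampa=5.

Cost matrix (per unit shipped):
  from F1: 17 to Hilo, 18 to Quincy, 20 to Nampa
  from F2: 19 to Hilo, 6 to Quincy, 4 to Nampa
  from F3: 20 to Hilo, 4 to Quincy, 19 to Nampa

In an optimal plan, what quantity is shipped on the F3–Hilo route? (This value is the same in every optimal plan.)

0

The minimum-cost plan:
  F1 to Hilo: 95 × 17 = 1615
  F2 to Hilo: 29 × 19 = 551
  F2 to Quincy: 25 × 6 = 150
  F2 to Nampa: 5 × 4 = 20
  F3 to Quincy: 19 × 4 = 76
Total cost = 2412.
The route F3→Hilo is not used.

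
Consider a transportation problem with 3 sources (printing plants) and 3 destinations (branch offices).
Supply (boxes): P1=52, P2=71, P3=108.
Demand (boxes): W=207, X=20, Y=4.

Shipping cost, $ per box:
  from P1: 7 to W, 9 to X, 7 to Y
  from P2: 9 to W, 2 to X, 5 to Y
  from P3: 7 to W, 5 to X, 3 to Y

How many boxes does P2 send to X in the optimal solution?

Solving gives:
  P1->W: 52 × $7 = $364
  P2->W: 51 × $9 = $459
  P2->X: 20 × $2 = $40
  P3->W: 104 × $7 = $728
  P3->Y: 4 × $3 = $12
Total cost = $1603.
So P2→X carries 20 boxes.

20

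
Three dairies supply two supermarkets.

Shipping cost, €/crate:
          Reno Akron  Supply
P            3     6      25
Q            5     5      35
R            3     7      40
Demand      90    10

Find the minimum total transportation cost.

370

An optimal shipping plan:
  P–Reno: 25 × €3 = €75
  Q–Reno: 25 × €5 = €125
  Q–Akron: 10 × €5 = €50
  R–Reno: 40 × €3 = €120
Total = 75 + 125 + 50 + 120 = €370.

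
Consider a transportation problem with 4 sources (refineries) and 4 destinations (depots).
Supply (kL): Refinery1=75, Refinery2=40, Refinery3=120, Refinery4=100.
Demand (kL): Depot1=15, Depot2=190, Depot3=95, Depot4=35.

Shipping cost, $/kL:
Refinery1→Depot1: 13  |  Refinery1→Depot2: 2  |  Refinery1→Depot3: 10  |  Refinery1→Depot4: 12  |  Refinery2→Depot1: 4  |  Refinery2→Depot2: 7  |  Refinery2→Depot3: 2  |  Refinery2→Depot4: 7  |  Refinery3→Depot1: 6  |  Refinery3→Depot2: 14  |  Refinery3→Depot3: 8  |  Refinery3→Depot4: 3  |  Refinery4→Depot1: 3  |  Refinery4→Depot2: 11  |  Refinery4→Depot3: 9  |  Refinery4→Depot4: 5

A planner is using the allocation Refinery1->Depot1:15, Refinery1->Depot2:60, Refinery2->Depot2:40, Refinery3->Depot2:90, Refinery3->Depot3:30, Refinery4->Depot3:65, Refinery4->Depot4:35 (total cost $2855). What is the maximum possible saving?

Current plan cost = 15·13 + 60·2 + 40·7 + 90·14 + 30·8 + 65·9 + 35·5 = $2855.
Optimal plan:
  Refinery1→Depot2: 75 kL
  Refinery2→Depot2: 30 kL
  Refinery2→Depot3: 10 kL
  Refinery3→Depot3: 85 kL
  Refinery3→Depot4: 35 kL
  Refinery4→Depot1: 15 kL
  Refinery4→Depot2: 85 kL
Optimal cost = $2145.
Saving = 2855 − 2145 = $710.

710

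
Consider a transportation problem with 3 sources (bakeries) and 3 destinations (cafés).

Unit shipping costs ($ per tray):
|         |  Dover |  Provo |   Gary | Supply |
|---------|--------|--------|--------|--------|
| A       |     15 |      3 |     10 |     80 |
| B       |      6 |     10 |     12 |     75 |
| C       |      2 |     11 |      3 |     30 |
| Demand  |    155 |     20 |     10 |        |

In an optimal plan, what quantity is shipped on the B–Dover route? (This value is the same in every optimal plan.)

The minimum-cost plan:
  A–Dover: 50 × $15 = $750
  A–Provo: 20 × $3 = $60
  A–Gary: 10 × $10 = $100
  B–Dover: 75 × $6 = $450
  C–Dover: 30 × $2 = $60
Total cost = $1420.
So B→Dover carries 75 trays.

75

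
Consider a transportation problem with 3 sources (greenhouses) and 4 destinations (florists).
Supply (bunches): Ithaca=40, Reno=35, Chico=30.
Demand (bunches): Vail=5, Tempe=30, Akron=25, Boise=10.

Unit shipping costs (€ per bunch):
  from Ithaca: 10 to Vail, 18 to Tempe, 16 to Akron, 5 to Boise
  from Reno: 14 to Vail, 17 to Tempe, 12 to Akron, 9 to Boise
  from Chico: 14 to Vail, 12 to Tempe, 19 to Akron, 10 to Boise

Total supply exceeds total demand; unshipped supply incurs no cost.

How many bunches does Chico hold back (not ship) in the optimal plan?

An optimal plan:
  Ithaca to Vail: 5 × €10 = €50
  Ithaca to Boise: 10 × €5 = €50
  Reno to Akron: 25 × €12 = €300
  Chico to Tempe: 30 × €12 = €360
Total cost = €760.
Chico ships 30 of its 30, leaving 0.

0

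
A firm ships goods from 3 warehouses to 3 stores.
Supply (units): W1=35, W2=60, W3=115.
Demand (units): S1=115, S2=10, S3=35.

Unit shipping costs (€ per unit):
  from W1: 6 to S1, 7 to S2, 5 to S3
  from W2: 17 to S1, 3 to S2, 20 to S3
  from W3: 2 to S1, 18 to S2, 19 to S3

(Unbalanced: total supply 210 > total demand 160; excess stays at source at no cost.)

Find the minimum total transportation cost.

Optimal allocation:
  W1–S3: 35 × €5 = €175
  W2–S2: 10 × €3 = €30
  W3–S1: 115 × €2 = €230
Total = 175 + 30 + 230 = €435.

435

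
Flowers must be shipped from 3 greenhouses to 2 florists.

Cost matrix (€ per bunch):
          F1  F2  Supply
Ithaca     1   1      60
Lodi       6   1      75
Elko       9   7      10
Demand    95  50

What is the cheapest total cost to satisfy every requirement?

A cheapest plan:
  Ithaca->F1: 60 × €1 = €60
  Lodi->F1: 25 × €6 = €150
  Lodi->F2: 50 × €1 = €50
  Elko->F1: 10 × €9 = €90
Total = 60 + 150 + 50 + 90 = €350.

350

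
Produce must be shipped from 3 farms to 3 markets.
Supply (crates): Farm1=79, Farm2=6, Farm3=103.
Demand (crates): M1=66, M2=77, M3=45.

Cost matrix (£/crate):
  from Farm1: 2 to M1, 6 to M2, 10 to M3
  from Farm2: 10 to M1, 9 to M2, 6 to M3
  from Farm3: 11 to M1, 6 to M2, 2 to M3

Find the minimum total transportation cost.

702

A cheapest plan:
  Farm1->M1: 66 × £2 = £132
  Farm1->M2: 13 × £6 = £78
  Farm2->M2: 6 × £9 = £54
  Farm3->M2: 58 × £6 = £348
  Farm3->M3: 45 × £2 = £90
Total = 132 + 78 + 54 + 348 + 90 = £702.
(Supply check: Farm1 ships 79; Farm2 ships 6; Farm3 ships 103.)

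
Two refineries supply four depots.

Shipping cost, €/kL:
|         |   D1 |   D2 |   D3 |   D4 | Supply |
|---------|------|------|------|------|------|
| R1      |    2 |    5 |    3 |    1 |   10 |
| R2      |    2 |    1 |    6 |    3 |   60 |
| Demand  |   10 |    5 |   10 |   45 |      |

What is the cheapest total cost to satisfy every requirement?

Optimal allocation:
  R1->D3: 10 × €3 = €30
  R2->D1: 10 × €2 = €20
  R2->D2: 5 × €1 = €5
  R2->D4: 45 × €3 = €135
Total = 30 + 20 + 5 + 135 = €190.

190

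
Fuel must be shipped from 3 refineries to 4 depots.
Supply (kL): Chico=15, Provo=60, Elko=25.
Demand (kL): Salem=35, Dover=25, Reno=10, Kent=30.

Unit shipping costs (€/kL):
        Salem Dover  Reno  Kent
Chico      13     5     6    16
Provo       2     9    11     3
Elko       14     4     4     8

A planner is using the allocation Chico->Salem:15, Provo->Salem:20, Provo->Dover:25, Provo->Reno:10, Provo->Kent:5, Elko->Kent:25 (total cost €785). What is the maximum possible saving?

445

Current plan cost = 15·13 + 20·2 + 25·9 + 10·11 + 5·3 + 25·8 = €785.
Optimal plan:
  Chico–Dover: 15 kL
  Provo–Salem: 35 kL
  Provo–Kent: 25 kL
  Elko–Dover: 10 kL
  Elko–Reno: 10 kL
  Elko–Kent: 5 kL
Optimal cost = €340.
Saving = 785 − 340 = €445.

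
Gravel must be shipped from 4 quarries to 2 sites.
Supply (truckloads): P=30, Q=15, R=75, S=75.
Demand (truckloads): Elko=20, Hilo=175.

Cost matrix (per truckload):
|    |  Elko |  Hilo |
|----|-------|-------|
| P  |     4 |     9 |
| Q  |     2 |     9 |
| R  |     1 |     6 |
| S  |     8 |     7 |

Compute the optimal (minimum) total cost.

1250

An optimal shipping plan:
  P->Elko: 5 truckloads
  P->Hilo: 25 truckloads
  Q->Elko: 15 truckloads
  R->Hilo: 75 truckloads
  S->Hilo: 75 truckloads
Total cost = 1250.
(Supply check: P ships 30; Q ships 15; R ships 75; S ships 75.)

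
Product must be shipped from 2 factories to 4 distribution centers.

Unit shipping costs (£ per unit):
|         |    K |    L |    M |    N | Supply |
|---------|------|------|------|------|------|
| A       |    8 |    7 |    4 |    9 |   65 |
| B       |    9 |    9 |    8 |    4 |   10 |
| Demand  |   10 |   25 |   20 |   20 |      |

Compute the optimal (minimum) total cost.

465

One minimum-cost allocation:
  A to K: 10 pallets
  A to L: 25 pallets
  A to M: 20 pallets
  A to N: 10 pallets
  B to N: 10 pallets
Total cost = £465.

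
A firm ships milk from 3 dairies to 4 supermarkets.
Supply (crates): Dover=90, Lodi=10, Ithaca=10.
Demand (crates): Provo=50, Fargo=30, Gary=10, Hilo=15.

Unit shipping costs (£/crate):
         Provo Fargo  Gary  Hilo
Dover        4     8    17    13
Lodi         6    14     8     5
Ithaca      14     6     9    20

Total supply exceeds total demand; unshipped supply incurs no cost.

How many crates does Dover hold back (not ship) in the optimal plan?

5

Minimum-cost shipments:
  Dover→Provo: 50 crates
  Dover→Fargo: 30 crates
  Dover→Hilo: 5 crates
  Lodi→Hilo: 10 crates
  Ithaca→Gary: 10 crates
Total cost = £645.
Dover ships 85 of its 90, leaving 5.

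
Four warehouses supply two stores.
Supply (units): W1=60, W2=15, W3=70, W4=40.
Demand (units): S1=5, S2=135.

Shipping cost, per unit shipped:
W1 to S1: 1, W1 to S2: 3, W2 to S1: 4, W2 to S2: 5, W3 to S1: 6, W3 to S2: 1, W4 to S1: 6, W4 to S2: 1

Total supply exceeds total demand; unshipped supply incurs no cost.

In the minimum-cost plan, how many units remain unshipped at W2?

Minimum-cost shipments:
  W1→S1: 5 × 1 = 5
  W1→S2: 25 × 3 = 75
  W3→S2: 70 × 1 = 70
  W4→S2: 40 × 1 = 40
Total cost = 190.
W2 ships 0 of its 15, leaving 15.

15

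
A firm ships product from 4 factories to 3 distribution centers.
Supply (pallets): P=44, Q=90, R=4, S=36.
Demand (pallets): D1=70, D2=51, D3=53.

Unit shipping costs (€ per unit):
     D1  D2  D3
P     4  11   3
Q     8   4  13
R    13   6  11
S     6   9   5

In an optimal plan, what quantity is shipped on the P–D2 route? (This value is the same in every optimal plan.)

0

Optimal shipments:
  P->D3: 44 × €3 = €132
  Q->D1: 43 × €8 = €344
  Q->D2: 47 × €4 = €188
  R->D2: 4 × €6 = €24
  S->D1: 27 × €6 = €162
  S->D3: 9 × €5 = €45
Total cost = €895.
The route P→D2 is not used.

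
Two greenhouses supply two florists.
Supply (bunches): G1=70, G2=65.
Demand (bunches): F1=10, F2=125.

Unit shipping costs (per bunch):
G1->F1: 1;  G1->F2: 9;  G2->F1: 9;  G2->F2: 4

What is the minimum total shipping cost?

An optimal shipping plan:
  G1 to F1: 10 × 1 = 10
  G1 to F2: 60 × 9 = 540
  G2 to F2: 65 × 4 = 260
Total = 10 + 540 + 260 = 810.
(Supply check: G1 ships 70; G2 ships 65.)

810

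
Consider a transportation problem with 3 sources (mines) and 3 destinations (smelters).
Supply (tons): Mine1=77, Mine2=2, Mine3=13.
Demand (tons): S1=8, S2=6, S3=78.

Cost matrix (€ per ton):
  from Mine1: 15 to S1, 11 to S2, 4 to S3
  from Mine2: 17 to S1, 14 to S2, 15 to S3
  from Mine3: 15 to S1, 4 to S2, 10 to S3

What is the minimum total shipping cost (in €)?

466

An optimal shipping plan:
  Mine1→S3: 77 × €4 = €308
  Mine2→S1: 2 × €17 = €34
  Mine3→S1: 6 × €15 = €90
  Mine3→S2: 6 × €4 = €24
  Mine3→S3: 1 × €10 = €10
Total = 308 + 34 + 90 + 24 + 10 = €466.
(Supply check: Mine1 ships 77; Mine2 ships 2; Mine3 ships 13.)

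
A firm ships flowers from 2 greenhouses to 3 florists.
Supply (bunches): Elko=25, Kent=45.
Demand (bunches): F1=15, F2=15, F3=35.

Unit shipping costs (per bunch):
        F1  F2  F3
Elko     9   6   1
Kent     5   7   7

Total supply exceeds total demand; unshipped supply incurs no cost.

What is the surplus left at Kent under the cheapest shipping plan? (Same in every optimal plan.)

Minimum-cost shipments:
  Elko->F3: 25 bunches
  Kent->F1: 15 bunches
  Kent->F2: 15 bunches
  Kent->F3: 10 bunches
Total cost = 275.
Kent ships 40 of its 45, leaving 5.

5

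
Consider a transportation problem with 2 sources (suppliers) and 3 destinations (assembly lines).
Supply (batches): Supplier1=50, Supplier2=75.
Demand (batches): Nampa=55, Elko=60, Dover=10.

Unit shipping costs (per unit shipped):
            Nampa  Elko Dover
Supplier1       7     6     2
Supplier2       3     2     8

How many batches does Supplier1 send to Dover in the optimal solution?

10

Solving gives:
  Supplier1→Nampa: 40 × 7 = 280
  Supplier1→Dover: 10 × 2 = 20
  Supplier2→Nampa: 15 × 3 = 45
  Supplier2→Elko: 60 × 2 = 120
Total cost = 465.
So Supplier1→Dover carries 10 batches.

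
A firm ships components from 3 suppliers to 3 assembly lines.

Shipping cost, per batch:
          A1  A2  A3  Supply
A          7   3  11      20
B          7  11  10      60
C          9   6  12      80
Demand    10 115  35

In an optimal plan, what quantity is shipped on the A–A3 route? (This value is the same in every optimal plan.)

The minimum-cost plan:
  A->A2: 20 × 3 = 60
  B->A1: 10 × 7 = 70
  B->A2: 15 × 11 = 165
  B->A3: 35 × 10 = 350
  C->A2: 80 × 6 = 480
Total cost = 1125.
The route A→A3 is not used.

0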